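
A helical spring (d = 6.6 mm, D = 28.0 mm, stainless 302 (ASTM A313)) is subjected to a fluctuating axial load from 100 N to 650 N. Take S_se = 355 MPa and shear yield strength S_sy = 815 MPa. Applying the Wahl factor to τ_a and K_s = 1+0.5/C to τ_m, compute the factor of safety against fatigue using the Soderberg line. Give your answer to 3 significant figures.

C = D/d = 28.0/6.6 = 4.2424; K_W = (4C−1)/(4C−4)+0.615/C = 1.3763; K_s = 1+0.5/C = 1.1179
F_a = (F_max−F_min)/2 = 275 N; F_m = (F_max+F_min)/2 = 375 N
τ_a = K_W·8F_aD/(πd³) = 1.3763 × 68.202 = 93.865 MPa
τ_m = K_s·8F_mD/(πd³) = 1.1179 × 93.003 = 103.96 MPa
Soderberg: 1/n_f = τ_a/S_se + τ_m/S_sy = 93.865/355 + 103.96/815 = 0.26441 + 0.12756 = 0.39197
n_f = 1/0.39197 = 2.551

2.55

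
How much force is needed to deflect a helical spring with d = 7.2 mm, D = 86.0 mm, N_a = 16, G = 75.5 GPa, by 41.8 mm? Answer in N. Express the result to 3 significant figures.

104 N

k = Gd⁴/(8D³N_a) = (75.5×10³)(7.2⁴)/(8·86.0³·16) = 2.4921 N/mm
F = k·δ = 2.4921 × 41.8 = 104.17 N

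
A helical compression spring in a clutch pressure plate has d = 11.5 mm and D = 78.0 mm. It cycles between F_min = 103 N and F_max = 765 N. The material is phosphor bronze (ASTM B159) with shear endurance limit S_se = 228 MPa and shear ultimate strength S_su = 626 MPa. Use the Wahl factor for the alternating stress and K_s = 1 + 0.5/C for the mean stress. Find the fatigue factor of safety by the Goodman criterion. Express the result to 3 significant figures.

C = D/d = 78.0/11.5 = 6.7826; K_W = (4C−1)/(4C−4)+0.615/C = 1.2204; K_s = 1+0.5/C = 1.0737
F_a = (F_max−F_min)/2 = 331 N; F_m = (F_max+F_min)/2 = 434 N
τ_a = K_W·8F_aD/(πd³) = 1.2204 × 43.228 = 52.755 MPa
τ_m = K_s·8F_mD/(πd³) = 1.0737 × 56.68 = 60.858 MPa
Goodman: 1/n_f = τ_a/S_se + τ_m/S_su = 52.755/228 + 60.858/626 = 0.23138 + 0.09722 = 0.3286
n_f = 1/0.3286 = 3.043

3.04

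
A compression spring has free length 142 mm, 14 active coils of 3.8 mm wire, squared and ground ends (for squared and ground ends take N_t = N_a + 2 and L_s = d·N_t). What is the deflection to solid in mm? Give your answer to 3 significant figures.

81.2 mm

N_t = 16; L_s = 3.8·16 = 60.8 mm
δ_solid = L₀ − L_s = 142 − 60.8 = 81.2 mm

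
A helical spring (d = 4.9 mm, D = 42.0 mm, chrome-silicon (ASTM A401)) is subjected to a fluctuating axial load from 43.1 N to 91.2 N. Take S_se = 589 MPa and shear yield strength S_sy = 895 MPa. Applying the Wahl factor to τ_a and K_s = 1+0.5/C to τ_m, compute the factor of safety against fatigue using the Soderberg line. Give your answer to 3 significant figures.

C = D/d = 42.0/4.9 = 8.5714; K_W = (4C−1)/(4C−4)+0.615/C = 1.1708; K_s = 1+0.5/C = 1.0583
F_a = (F_max−F_min)/2 = 24.05 N; F_m = (F_max+F_min)/2 = 67.15 N
τ_a = K_W·8F_aD/(πd³) = 1.1708 × 21.863 = 25.598 MPa
τ_m = K_s·8F_mD/(πd³) = 1.0583 × 61.045 = 64.606 MPa
Soderberg: 1/n_f = τ_a/S_se + τ_m/S_sy = 25.598/589 + 64.606/895 = 0.04346 + 0.07218 = 0.11564
n_f = 1/0.11564 = 8.647

8.65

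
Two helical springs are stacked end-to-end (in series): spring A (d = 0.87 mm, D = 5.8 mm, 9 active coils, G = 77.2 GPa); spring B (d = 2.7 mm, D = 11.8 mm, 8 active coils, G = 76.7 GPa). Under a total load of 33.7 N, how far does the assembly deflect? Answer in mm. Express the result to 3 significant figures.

k_A = Gd⁴/(8D³N_a) = (77.2×10³)(0.87⁴)/(8·5.8³·9) = 3.1483 N/mm
k_B = Gd⁴/(8D³N_a) = (76.7×10³)(2.7⁴)/(8·11.8³·8) = 38.764 N/mm
Series: 1/k_eq = 1/3.1483 + 1/38.764 = 0.34343; k_eq = 2.9118 N/mm
δ = F/k_eq = 33.7/2.9118 = 11.574 mm

11.6 mm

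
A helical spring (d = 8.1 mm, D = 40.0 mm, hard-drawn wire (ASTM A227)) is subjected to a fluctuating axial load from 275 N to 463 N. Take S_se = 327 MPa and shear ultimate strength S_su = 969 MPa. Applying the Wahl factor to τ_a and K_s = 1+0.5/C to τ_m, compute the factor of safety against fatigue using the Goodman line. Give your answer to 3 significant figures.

6.54

C = D/d = 40.0/8.1 = 4.9383; K_W = (4C−1)/(4C−4)+0.615/C = 1.3150; K_s = 1+0.5/C = 1.1013
F_a = (F_max−F_min)/2 = 94 N; F_m = (F_max+F_min)/2 = 369 N
τ_a = K_W·8F_aD/(πd³) = 1.3150 × 18.017 = 23.691 MPa
τ_m = K_s·8F_mD/(πd³) = 1.1013 × 70.725 = 77.886 MPa
Goodman: 1/n_f = τ_a/S_se + τ_m/S_su = 23.691/327 + 77.886/969 = 0.07245 + 0.08038 = 0.15283
n_f = 1/0.15283 = 6.543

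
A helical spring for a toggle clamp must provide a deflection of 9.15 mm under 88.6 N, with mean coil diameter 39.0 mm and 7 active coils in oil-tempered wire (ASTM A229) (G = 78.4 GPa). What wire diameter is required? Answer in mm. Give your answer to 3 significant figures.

4.50 mm

Required rate k = F/δ = 88.6/9.15 = 9.6831 N/mm
d = (8D³N_a·k / G)^(1/4) = (8·39.0³·7·9.6831 / (78.4×10³))^0.25
  = (410.28)^0.25 = 4.5006 mm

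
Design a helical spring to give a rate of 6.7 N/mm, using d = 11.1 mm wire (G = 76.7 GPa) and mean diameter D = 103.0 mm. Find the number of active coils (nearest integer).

N_a = Gd⁴/(8D³k) = (76.7×10³ × 11.1⁴)/(8 × 103.0³ × 6.7)
    = 1.16436e+09 / 5.85702e+07 = 19.88 → 20 coils

20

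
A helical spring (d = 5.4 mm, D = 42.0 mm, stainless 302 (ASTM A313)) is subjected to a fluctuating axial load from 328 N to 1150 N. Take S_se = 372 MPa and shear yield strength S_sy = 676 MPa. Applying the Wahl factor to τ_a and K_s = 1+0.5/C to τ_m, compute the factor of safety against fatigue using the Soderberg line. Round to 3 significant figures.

C = D/d = 42.0/5.4 = 7.7778; K_W = (4C−1)/(4C−4)+0.615/C = 1.1897; K_s = 1+0.5/C = 1.0643
F_a = (F_max−F_min)/2 = 411 N; F_m = (F_max+F_min)/2 = 739 N
τ_a = K_W·8F_aD/(πd³) = 1.1897 × 279.16 = 332.12 MPa
τ_m = K_s·8F_mD/(πd³) = 1.0643 × 501.94 = 534.21 MPa
Soderberg: 1/n_f = τ_a/S_se + τ_m/S_sy = 332.12/372 + 534.21/676 = 0.89280 + 0.79025 = 1.683
n_f = 1/1.683 = 0.5942

0.594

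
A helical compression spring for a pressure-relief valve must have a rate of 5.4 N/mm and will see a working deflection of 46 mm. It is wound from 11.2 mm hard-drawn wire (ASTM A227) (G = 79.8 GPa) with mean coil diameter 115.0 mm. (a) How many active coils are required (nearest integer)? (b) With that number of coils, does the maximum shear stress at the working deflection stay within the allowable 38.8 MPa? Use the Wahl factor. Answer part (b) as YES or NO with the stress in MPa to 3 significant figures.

N_a = Gd⁴/(8D³k) = (79.8×10³)(11.2⁴)/(8·115.0³·5.4) = 19.11 → N_a = 19
Actual rate k = Gd⁴/(8D³·19) = 5.4317 N/mm
Working load F = kδ = 5.4317·46 = 249.86 N
C = 115.0/11.2 = 10.2679; K_W = (4C−1)/(4C−4)+0.615/C = 1.1408
τ_max = K_W·8FD/(πd³) = 1.1408·52.081 = 59.415 MPa
τ_max > 38.8 MPa → exceeds allowable

(a) 19 coils; (b) NO, τ_max = 59.4 MPa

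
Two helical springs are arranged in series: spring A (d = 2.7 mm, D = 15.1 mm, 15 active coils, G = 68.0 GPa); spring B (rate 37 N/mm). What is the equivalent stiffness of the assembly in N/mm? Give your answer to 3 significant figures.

7.07 N/mm

k_A = Gd⁴/(8D³N_a) = (68.0×10³)(2.7⁴)/(8·15.1³·15) = 8.7469 N/mm
Series: 1/k_eq = 1/8.7469 + 1/37 = 0.14135; k_eq = 7.0744 N/mm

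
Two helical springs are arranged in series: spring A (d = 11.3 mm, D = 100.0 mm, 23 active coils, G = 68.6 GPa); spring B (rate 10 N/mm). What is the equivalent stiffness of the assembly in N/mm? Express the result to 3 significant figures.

k_A = Gd⁴/(8D³N_a) = (68.6×10³)(11.3⁴)/(8·100.0³·23) = 6.0788 N/mm
Series: 1/k_eq = 1/6.0788 + 1/10 = 0.26451; k_eq = 3.7806 N/mm

3.78 N/mm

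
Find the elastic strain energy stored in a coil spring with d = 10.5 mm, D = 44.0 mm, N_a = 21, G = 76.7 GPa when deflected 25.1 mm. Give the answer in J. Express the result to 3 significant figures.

k = Gd⁴/(8D³N_a) = (76.7×10³)(10.5⁴)/(8·44.0³·21) = 65.146 N/mm
U = ½kδ² = 0.5 × 65.146 × 25.1² = 20521 N·mm = 20.521 J

20.5 J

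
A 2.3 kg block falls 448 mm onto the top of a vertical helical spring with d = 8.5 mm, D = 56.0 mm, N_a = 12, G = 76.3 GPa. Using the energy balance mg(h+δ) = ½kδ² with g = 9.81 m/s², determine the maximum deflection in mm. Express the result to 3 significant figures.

30.2 mm

k = Gd⁴/(8D³N_a) = (76.3×10³)(8.5⁴)/(8·56.0³·12) = 23.625 N/mm
W = mg = 2.3 × 9.81 = 22.563 N
½kδ² − Wδ − Wh = 0 → δ = (W + √(W² + 2kWh))/k
δ = (22.563 + √(509.09 + 477606))/23.625 = (22.563 + 691.46)/23.625 = 30.224 mm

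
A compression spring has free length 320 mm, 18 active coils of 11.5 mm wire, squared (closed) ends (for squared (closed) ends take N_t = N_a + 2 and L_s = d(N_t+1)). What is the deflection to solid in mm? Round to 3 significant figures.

78.5 mm

N_t = 20; L_s = 11.5·21 = 241.5 mm
δ_solid = L₀ − L_s = 320 − 241.5 = 78.5 mm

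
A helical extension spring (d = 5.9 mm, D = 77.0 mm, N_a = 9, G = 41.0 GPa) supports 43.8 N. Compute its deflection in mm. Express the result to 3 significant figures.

29.0 mm

k = Gd⁴/(8D³N_a) = (41.0×10³)(5.9⁴)/(8·77.0³·9) = 1.5114 N/mm
δ = F/k = 43.8 / 1.5114 = 28.979 mm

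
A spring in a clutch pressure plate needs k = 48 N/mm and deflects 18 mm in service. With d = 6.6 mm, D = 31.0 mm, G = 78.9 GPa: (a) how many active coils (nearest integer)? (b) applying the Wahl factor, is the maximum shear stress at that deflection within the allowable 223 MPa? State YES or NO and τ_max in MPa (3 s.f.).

(a) 13 coils; (b) NO, τ_max = 319 MPa

N_a = Gd⁴/(8D³k) = (78.9×10³)(6.6⁴)/(8·31.0³·48) = 13.09 → N_a = 13
Actual rate k = Gd⁴/(8D³·13) = 48.321 N/mm
Working load F = kδ = 48.321·18 = 869.77 N
C = 31.0/6.6 = 4.6970; K_W = (4C−1)/(4C−4)+0.615/C = 1.3338
τ_max = K_W·8FD/(πd³) = 1.3338·238.82 = 318.54 MPa
τ_max > 223 MPa → exceeds allowable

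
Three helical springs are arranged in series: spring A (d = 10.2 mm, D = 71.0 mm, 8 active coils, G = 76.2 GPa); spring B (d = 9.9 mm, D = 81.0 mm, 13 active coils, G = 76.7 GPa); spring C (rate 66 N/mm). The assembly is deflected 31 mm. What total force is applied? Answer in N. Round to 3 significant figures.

263 N

k_A = Gd⁴/(8D³N_a) = (76.2×10³)(10.2⁴)/(8·71.0³·8) = 36.008 N/mm
k_B = Gd⁴/(8D³N_a) = (76.7×10³)(9.9⁴)/(8·81.0³·13) = 13.331 N/mm
Series: 1/k_eq = 1/36.008 + 1/13.331 + 1/66 = 0.11794; k_eq = 8.479 N/mm
F = k_eq·δ = 8.479·31 = 262.85 N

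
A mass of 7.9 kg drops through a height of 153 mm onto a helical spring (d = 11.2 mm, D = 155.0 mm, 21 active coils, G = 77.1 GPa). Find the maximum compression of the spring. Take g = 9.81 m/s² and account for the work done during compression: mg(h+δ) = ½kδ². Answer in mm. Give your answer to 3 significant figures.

k = Gd⁴/(8D³N_a) = (77.1×10³)(11.2⁴)/(8·155.0³·21) = 1.9392 N/mm
W = mg = 7.9 × 9.81 = 77.499 N
½kδ² − Wδ − Wh = 0 → δ = (W + √(W² + 2kWh))/k
δ = (77.499 + √(6006.1 + 45987.5))/1.9392 = (77.499 + 228.02)/1.9392 = 157.55 mm

158 mm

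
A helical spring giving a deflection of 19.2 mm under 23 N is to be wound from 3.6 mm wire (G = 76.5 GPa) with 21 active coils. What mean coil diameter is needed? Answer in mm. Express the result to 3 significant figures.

40.0 mm

Required rate k = F/δ = 23/19.2 = 1.1979 N/mm
D = (Gd⁴/(8N_a·k))^(1/3) = (76.5×10³·3.6⁴/(8·21·1.1979))^(1/3)
  = (63846.3)^(1/3) = 39.9679 mm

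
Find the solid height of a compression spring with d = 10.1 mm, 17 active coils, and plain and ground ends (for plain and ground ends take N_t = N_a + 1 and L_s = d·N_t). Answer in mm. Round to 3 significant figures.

plain and ground ends: N_t = N_a + 1 = 17 + 1 = 18
L_s = d·N_t = 10.1 × 18 = 181.8 mm

182 mm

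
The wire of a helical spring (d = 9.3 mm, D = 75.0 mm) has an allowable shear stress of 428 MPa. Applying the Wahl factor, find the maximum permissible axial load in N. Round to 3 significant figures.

1520 N

C = D/d = 75.0/9.3 = 8.0645
K_W = (4C−1)/(4C−4) + 0.615/C = 31.258/28.258 + 0.0763 = 1.1824
τ_max = K·8FD/(πd³) → F_max = τ_allow·πd³/(8DK)
F_max = 428·π·9.3³/(8·75.0·1.1824) = 1.0815e+06/709.45 = 1524.5 N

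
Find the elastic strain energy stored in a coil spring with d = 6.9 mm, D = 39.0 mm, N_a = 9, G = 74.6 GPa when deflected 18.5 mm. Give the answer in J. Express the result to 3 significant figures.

6.78 J

k = Gd⁴/(8D³N_a) = (74.6×10³)(6.9⁴)/(8·39.0³·9) = 39.592 N/mm
U = ½kδ² = 0.5 × 39.592 × 18.5² = 6775.2 N·mm = 6.7752 J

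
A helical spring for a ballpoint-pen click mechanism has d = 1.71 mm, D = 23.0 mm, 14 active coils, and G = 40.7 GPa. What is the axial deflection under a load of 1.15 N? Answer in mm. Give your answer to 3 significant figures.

k = Gd⁴/(8D³N_a) = (40.7×10³)(1.71⁴)/(8·23.0³·14) = 0.25537 N/mm
δ = F/k = 1.15 / 0.25537 = 4.5032 mm

4.50 mm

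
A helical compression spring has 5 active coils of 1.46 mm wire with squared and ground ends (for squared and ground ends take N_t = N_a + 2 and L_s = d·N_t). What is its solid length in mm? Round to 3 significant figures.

squared and ground ends: N_t = N_a + 2 = 5 + 2 = 7
L_s = d·N_t = 1.46 × 7 = 10.22 mm

10.2 mm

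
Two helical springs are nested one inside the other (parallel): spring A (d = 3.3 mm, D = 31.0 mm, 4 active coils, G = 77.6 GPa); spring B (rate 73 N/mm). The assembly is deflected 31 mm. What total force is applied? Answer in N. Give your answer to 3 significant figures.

k_A = Gd⁴/(8D³N_a) = (77.6×10³)(3.3⁴)/(8·31.0³·4) = 9.6534 N/mm
Parallel: k_eq = 9.6534 + 73 = 82.653 N/mm
F = k_eq·δ = 82.653·31 = 2562.3 N

2560 N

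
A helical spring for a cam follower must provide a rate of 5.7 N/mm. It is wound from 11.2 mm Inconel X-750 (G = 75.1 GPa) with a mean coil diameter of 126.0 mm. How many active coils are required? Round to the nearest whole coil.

N_a = Gd⁴/(8D³k) = (75.1×10³ × 11.2⁴)/(8 × 126.0³ × 5.7)
    = 1.18171e+09 / 9.12171e+07 = 12.95 → 13 coils

13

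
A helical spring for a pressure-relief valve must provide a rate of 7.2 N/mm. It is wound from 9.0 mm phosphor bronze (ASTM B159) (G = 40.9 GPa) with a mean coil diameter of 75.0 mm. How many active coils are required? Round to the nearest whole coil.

11

N_a = Gd⁴/(8D³k) = (40.9×10³ × 9.0⁴)/(8 × 75.0³ × 7.2)
    = 2.68345e+08 / 2.43e+07 = 11.04 → 11 coils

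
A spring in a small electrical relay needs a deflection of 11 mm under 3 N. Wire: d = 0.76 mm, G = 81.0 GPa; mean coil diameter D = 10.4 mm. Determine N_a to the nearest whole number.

Required rate k = F/δ = 3/11 = 0.27273 N/mm
N_a = Gd⁴/(8D³k) = (81.0×10³ × 0.76⁴)/(8 × 10.4³ × 0.27273)
    = 27023.4 / 2454.25 = 11.01 → 11 coils

11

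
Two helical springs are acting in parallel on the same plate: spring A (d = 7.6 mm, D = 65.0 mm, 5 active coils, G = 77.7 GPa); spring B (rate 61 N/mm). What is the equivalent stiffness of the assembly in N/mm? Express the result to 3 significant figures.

k_A = Gd⁴/(8D³N_a) = (77.7×10³)(7.6⁴)/(8·65.0³·5) = 23.598 N/mm
Parallel: k_eq = 23.598 + 61 = 84.598 N/mm

84.6 N/mm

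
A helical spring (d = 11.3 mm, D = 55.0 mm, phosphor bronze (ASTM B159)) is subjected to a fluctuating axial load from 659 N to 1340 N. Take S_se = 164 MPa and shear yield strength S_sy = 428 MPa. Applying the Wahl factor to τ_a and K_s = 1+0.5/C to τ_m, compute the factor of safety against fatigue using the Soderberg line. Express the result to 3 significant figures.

C = D/d = 55.0/11.3 = 4.8673; K_W = (4C−1)/(4C−4)+0.615/C = 1.3203; K_s = 1+0.5/C = 1.1027
F_a = (F_max−F_min)/2 = 340.5 N; F_m = (F_max+F_min)/2 = 999.5 N
τ_a = K_W·8F_aD/(πd³) = 1.3203 × 33.051 = 43.637 MPa
τ_m = K_s·8F_mD/(πd³) = 1.1027 × 97.018 = 106.98 MPa
Soderberg: 1/n_f = τ_a/S_se + τ_m/S_sy = 43.637/164 + 106.98/428 = 0.26608 + 0.24996 = 0.51604
n_f = 1/0.51604 = 1.938

1.94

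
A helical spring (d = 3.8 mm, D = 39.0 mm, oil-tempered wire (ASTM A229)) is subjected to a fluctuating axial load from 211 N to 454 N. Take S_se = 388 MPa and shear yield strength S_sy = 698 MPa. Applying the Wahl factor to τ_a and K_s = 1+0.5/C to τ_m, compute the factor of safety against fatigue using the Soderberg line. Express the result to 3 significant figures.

0.645

C = D/d = 39.0/3.8 = 10.2632; K_W = (4C−1)/(4C−4)+0.615/C = 1.1409; K_s = 1+0.5/C = 1.0487
F_a = (F_max−F_min)/2 = 121.5 N; F_m = (F_max+F_min)/2 = 332.5 N
τ_a = K_W·8F_aD/(πd³) = 1.1409 × 219.9 = 250.88 MPa
τ_m = K_s·8F_mD/(πd³) = 1.0487 × 601.79 = 631.11 MPa
Soderberg: 1/n_f = τ_a/S_se + τ_m/S_sy = 250.88/388 + 631.11/698 = 0.64661 + 0.90417 = 1.5508
n_f = 1/1.5508 = 0.6448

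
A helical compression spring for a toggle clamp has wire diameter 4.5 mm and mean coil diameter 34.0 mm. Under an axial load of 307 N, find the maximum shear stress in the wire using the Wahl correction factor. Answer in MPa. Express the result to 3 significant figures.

349 MPa

Spring index C = D/d = 34.0/4.5 = 7.5556
K_W = (4C−1)/(4C−4) + 0.615/C = 29.222/26.222 + 0.0814 = 1.1958
τ₀ = 8FD/(πd³) = 8·307·34.0/(π·4.5³) = 83504/286.28 = 291.69 MPa
τ_max = K·τ₀ = 1.1958 × 291.69 = 348.8 MPa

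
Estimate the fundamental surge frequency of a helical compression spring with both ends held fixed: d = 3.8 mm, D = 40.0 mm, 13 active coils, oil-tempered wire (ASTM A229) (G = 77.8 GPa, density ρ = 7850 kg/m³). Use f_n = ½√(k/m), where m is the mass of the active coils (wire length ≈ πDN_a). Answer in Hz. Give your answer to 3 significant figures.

64.7 Hz

k = Gd⁴/(8D³N_a) = (77.8×10³)(3.8⁴)/(8·40.0³·13) = 2.4373 N/mm = 2437.3 N/m
Wire length L = πDN_a = π·40.0·13 = 1633.6 mm
m = ρ·(πd²/4)·L = 7850 × 11.341×10⁻⁶ m² × 1.6336 m = 0.14544 kg
f_n = ½√(k/m) = 0.5·√(2437.3/0.14544) = 0.5·√(16758) = 64.726 Hz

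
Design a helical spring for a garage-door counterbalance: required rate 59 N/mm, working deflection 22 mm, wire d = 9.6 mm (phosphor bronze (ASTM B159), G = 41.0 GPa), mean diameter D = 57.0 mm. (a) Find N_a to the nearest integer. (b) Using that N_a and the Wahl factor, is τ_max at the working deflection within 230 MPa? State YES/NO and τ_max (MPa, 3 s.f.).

(a) 4 coils; (b) NO, τ_max = 266 MPa

N_a = Gd⁴/(8D³k) = (41.0×10³)(9.6⁴)/(8·57.0³·59) = 3.984 → N_a = 4
Actual rate k = Gd⁴/(8D³·4) = 58.762 N/mm
Working load F = kδ = 58.762·22 = 1292.8 N
C = 57.0/9.6 = 5.9375; K_W = (4C−1)/(4C−4)+0.615/C = 1.2555
τ_max = K_W·8FD/(πd³) = 1.2555·212.09 = 266.27 MPa
τ_max > 230 MPa → exceeds allowable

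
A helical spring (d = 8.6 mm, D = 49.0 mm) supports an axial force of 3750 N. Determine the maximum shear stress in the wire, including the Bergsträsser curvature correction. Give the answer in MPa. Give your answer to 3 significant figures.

Spring index C = D/d = 49.0/8.6 = 5.6977
K_B = (4C+2)/(4C−3) = 24.791/19.791 = 1.2526
τ₀ = 8FD/(πd³) = 8·3750·49.0/(π·8.6³) = 1.47e+06/1998.2 = 735.65 MPa
τ_max = K·τ₀ = 1.2526 × 735.65 = 921.51 MPa

922 MPa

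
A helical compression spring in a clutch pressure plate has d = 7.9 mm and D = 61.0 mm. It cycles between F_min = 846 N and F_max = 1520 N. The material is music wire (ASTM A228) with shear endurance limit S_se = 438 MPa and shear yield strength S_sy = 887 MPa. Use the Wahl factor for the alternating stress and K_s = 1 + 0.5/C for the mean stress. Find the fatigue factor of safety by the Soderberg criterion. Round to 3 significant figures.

1.36

C = D/d = 61.0/7.9 = 7.7215; K_W = (4C−1)/(4C−4)+0.615/C = 1.1912; K_s = 1+0.5/C = 1.0648
F_a = (F_max−F_min)/2 = 337 N; F_m = (F_max+F_min)/2 = 1183 N
τ_a = K_W·8F_aD/(πd³) = 1.1912 × 106.17 = 126.48 MPa
τ_m = K_s·8F_mD/(πd³) = 1.0648 × 372.71 = 396.85 MPa
Soderberg: 1/n_f = τ_a/S_se + τ_m/S_sy = 126.48/438 + 396.85/887 = 0.28876 + 0.44740 = 0.73617
n_f = 1/0.73617 = 1.358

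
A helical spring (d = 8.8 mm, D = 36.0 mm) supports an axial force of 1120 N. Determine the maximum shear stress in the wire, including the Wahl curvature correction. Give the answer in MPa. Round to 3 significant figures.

210 MPa

Spring index C = D/d = 36.0/8.8 = 4.0909
K_W = (4C−1)/(4C−4) + 0.615/C = 15.364/12.364 + 0.1503 = 1.3930
τ₀ = 8FD/(πd³) = 8·1120·36.0/(π·8.8³) = 322560/2140.9 = 150.67 MPa
τ_max = K·τ₀ = 1.3930 × 150.67 = 209.87 MPa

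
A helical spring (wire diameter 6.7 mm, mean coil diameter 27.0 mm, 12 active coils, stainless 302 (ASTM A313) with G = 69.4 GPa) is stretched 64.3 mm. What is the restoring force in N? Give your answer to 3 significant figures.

4760 N

k = Gd⁴/(8D³N_a) = (69.4×10³)(6.7⁴)/(8·27.0³·12) = 74.011 N/mm
F = k·δ = 74.011 × 64.3 = 4758.9 N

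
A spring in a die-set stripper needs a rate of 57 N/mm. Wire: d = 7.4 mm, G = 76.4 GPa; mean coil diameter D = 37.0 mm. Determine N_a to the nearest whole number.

N_a = Gd⁴/(8D³k) = (76.4×10³ × 7.4⁴)/(8 × 37.0³ × 57)
    = 2.29097e+08 / 2.30978e+07 = 9.919 → 10 coils

10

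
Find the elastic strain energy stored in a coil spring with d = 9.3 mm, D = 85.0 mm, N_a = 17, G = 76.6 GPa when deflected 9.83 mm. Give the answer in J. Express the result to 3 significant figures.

0.331 J

k = Gd⁴/(8D³N_a) = (76.6×10³)(9.3⁴)/(8·85.0³·17) = 6.8606 N/mm
U = ½kδ² = 0.5 × 6.8606 × 9.83² = 331.47 N·mm = 0.33147 J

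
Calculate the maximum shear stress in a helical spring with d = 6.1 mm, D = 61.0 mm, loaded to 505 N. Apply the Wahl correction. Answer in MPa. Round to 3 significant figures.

Spring index C = D/d = 61.0/6.1 = 10.0000
K_W = (4C−1)/(4C−4) + 0.615/C = 39.000/36.000 + 0.0615 = 1.1448
τ₀ = 8FD/(πd³) = 8·505·61.0/(π·6.1³) = 246440/713.08 = 345.6 MPa
τ_max = K·τ₀ = 1.1448 × 345.6 = 395.65 MPa

396 MPa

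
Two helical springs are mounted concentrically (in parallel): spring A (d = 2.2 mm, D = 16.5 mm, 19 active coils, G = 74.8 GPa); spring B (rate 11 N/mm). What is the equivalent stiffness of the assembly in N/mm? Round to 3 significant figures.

k_A = Gd⁴/(8D³N_a) = (74.8×10³)(2.2⁴)/(8·16.5³·19) = 2.5662 N/mm
Parallel: k_eq = 2.5662 + 11 = 13.566 N/mm

13.6 N/mm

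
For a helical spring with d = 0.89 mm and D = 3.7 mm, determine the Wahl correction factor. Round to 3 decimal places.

1.385

C = D/d = 3.7/0.89 = 4.1573
K_W = (4C−1)/(4C−4) + 0.615/C = 15.629/12.629 + 0.1479 = 1.3855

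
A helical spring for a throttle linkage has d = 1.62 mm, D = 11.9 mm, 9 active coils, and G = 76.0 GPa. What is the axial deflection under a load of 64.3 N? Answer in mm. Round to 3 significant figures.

k = Gd⁴/(8D³N_a) = (76.0×10³)(1.62⁴)/(8·11.9³·9) = 4.3142 N/mm
δ = F/k = 64.3 / 4.3142 = 14.904 mm

14.9 mm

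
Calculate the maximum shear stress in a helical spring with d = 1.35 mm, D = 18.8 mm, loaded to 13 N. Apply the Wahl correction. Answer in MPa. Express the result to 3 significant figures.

Spring index C = D/d = 18.8/1.35 = 13.9259
K_W = (4C−1)/(4C−4) + 0.615/C = 54.704/51.704 + 0.0442 = 1.1022
τ₀ = 8FD/(πd³) = 8·13·18.8/(π·1.35³) = 1955.2/7.7295 = 252.95 MPa
τ_max = K·τ₀ = 1.1022 × 252.95 = 278.8 MPa

279 MPa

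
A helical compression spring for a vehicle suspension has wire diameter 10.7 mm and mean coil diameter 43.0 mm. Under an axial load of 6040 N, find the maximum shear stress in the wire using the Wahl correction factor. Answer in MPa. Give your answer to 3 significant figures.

757 MPa

Spring index C = D/d = 43.0/10.7 = 4.0187
K_W = (4C−1)/(4C−4) + 0.615/C = 15.075/12.075 + 0.1530 = 1.4015
τ₀ = 8FD/(πd³) = 8·6040·43.0/(π·10.7³) = 2.07776e+06/3848.6 = 539.88 MPa
τ_max = K·τ₀ = 1.4015 × 539.88 = 756.63 MPa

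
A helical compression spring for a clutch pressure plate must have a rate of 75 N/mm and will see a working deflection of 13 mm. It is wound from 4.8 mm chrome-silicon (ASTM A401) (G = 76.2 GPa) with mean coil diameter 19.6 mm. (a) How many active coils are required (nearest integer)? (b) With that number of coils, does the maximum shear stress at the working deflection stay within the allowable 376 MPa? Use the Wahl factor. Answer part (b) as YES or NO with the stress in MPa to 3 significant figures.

N_a = Gd⁴/(8D³k) = (76.2×10³)(4.8⁴)/(8·19.6³·75) = 8.954 → N_a = 9
Actual rate k = Gd⁴/(8D³·9) = 74.614 N/mm
Working load F = kδ = 74.614·13 = 969.98 N
C = 19.6/4.8 = 4.0833; K_W = (4C−1)/(4C−4)+0.615/C = 1.3939
τ_max = K_W·8FD/(πd³) = 1.3939·437.76 = 610.17 MPa
τ_max > 376 MPa → exceeds allowable

(a) 9 coils; (b) NO, τ_max = 610 MPa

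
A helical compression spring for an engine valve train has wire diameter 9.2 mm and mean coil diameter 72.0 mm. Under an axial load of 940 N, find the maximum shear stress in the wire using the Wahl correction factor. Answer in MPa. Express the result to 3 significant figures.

263 MPa

Spring index C = D/d = 72.0/9.2 = 7.8261
K_W = (4C−1)/(4C−4) + 0.615/C = 30.304/27.304 + 0.0786 = 1.1885
τ₀ = 8FD/(πd³) = 8·940·72.0/(π·9.2³) = 541440/2446.3 = 221.33 MPa
τ_max = K·τ₀ = 1.1885 × 221.33 = 263.04 MPa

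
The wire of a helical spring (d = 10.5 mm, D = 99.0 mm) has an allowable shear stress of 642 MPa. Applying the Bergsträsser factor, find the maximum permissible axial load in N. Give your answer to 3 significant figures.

2580 N

C = D/d = 99.0/10.5 = 9.4286
K_B = (4C+2)/(4C−3) = 39.714/34.714 = 1.1440
τ_max = K·8FD/(πd³) → F_max = τ_allow·πd³/(8DK)
F_max = 642·π·10.5³/(8·99.0·1.1440) = 2.3348e+06/906.07 = 2576.8 N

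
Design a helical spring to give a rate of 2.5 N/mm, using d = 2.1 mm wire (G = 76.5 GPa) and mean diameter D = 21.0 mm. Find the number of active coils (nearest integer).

8

N_a = Gd⁴/(8D³k) = (76.5×10³ × 2.1⁴)/(8 × 21.0³ × 2.5)
    = 1.48778e+06 / 185220 = 8.033 → 8 coils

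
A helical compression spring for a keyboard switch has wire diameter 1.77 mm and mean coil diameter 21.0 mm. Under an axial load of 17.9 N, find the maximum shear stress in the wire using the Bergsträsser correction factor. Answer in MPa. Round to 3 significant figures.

Spring index C = D/d = 21.0/1.77 = 11.8644
K_B = (4C+2)/(4C−3) = 49.458/44.458 = 1.1125
τ₀ = 8FD/(πd³) = 8·17.9·21.0/(π·1.77³) = 3007.2/17.421 = 172.62 MPa
τ_max = K·τ₀ = 1.1125 × 172.62 = 192.03 MPa

192 MPa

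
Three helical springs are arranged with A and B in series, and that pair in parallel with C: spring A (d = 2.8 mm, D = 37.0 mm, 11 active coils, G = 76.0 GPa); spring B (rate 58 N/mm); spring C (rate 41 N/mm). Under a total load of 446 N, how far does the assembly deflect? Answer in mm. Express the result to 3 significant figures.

10.6 mm

k_A = Gd⁴/(8D³N_a) = (76.0×10³)(2.8⁴)/(8·37.0³·11) = 1.048 N/mm
Springs A,B series: k_AB = 1/(1/1.048+1/58) = 1.0294 N/mm; parallel with C: k_eq = 1.0294+41 = 42.029 N/mm
δ = F/k_eq = 446/42.029 = 10.612 mm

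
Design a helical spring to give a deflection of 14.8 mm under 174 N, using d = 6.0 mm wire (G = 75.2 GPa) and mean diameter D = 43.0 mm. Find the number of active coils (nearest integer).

13

Required rate k = F/δ = 174/14.8 = 11.757 N/mm
N_a = Gd⁴/(8D³k) = (75.2×10³ × 6.0⁴)/(8 × 43.0³ × 11.757)
    = 9.74592e+07 / 7.47796e+06 = 13.03 → 13 coils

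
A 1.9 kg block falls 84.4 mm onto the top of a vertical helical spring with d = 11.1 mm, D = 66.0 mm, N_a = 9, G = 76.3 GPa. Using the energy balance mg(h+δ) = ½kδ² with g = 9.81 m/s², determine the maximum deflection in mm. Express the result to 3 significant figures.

7.84 mm

k = Gd⁴/(8D³N_a) = (76.3×10³)(11.1⁴)/(8·66.0³·9) = 55.957 N/mm
W = mg = 1.9 × 9.81 = 18.639 N
½kδ² − Wδ − Wh = 0 → δ = (W + √(W² + 2kWh))/k
δ = (18.639 + √(347.41 + 176055))/55.957 = (18.639 + 420)/55.957 = 7.8389 mm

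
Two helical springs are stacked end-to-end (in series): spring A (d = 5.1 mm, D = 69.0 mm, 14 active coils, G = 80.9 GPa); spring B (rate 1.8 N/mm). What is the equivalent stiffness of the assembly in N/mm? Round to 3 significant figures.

k_A = Gd⁴/(8D³N_a) = (80.9×10³)(5.1⁴)/(8·69.0³·14) = 1.4875 N/mm
Series: 1/k_eq = 1/1.4875 + 1/1.8 = 1.2278; k_eq = 0.81446 N/mm

0.814 N/mm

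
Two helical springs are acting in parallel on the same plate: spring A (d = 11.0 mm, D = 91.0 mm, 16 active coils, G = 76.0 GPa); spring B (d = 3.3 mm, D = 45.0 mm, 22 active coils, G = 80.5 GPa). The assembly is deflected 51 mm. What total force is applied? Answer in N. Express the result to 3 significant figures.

k_A = Gd⁴/(8D³N_a) = (76.0×10³)(11.0⁴)/(8·91.0³·16) = 11.536 N/mm
k_B = Gd⁴/(8D³N_a) = (80.5×10³)(3.3⁴)/(8·45.0³·22) = 0.59525 N/mm
Parallel: k_eq = 11.536 + 0.59525 = 12.131 N/mm
F = k_eq·δ = 12.131·51 = 618.69 N

619 N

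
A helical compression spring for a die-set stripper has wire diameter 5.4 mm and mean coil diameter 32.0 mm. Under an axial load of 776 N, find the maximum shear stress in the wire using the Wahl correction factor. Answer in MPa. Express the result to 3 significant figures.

Spring index C = D/d = 32.0/5.4 = 5.9259
K_W = (4C−1)/(4C−4) + 0.615/C = 22.704/19.704 + 0.1038 = 1.2560
τ₀ = 8FD/(πd³) = 8·776·32.0/(π·5.4³) = 198656/494.69 = 401.58 MPa
τ_max = K·τ₀ = 1.2560 × 401.58 = 504.4 MPa

504 MPa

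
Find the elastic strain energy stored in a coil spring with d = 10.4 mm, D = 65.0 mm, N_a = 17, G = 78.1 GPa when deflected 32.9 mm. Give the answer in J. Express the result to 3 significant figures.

k = Gd⁴/(8D³N_a) = (78.1×10³)(10.4⁴)/(8·65.0³·17) = 24.463 N/mm
U = ½kδ² = 0.5 × 24.463 × 32.9² = 13239 N·mm = 13.239 J

13.2 J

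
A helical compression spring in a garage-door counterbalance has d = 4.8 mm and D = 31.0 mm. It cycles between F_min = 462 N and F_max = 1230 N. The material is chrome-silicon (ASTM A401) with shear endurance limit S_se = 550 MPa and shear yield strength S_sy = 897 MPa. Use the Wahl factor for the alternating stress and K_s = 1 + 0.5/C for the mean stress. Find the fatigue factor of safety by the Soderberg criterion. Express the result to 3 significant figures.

0.746

C = D/d = 31.0/4.8 = 6.4583; K_W = (4C−1)/(4C−4)+0.615/C = 1.2326; K_s = 1+0.5/C = 1.0774
F_a = (F_max−F_min)/2 = 384 N; F_m = (F_max+F_min)/2 = 846 N
τ_a = K_W·8F_aD/(πd³) = 1.2326 × 274.1 = 337.86 MPa
τ_m = K_s·8F_mD/(πd³) = 1.0774 × 603.88 = 650.63 MPa
Soderberg: 1/n_f = τ_a/S_se + τ_m/S_sy = 337.86/550 + 650.63/897 = 0.61430 + 0.72534 = 1.3396
n_f = 1/1.3396 = 0.7465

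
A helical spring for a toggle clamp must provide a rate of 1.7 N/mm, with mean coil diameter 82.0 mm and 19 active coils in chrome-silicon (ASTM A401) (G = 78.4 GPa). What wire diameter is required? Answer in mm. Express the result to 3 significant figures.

6.53 mm

d = (8D³N_a·k / G)^(1/4) = (8·82.0³·19·1.7 / (78.4×10³))^0.25
  = (1817.3)^0.25 = 6.5291 mm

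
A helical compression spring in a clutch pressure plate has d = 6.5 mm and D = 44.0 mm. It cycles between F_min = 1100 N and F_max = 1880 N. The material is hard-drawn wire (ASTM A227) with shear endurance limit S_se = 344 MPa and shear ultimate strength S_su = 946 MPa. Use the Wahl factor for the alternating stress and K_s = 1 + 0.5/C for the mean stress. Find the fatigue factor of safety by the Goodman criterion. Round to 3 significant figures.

0.797

C = D/d = 44.0/6.5 = 6.7692; K_W = (4C−1)/(4C−4)+0.615/C = 1.2209; K_s = 1+0.5/C = 1.0739
F_a = (F_max−F_min)/2 = 390 N; F_m = (F_max+F_min)/2 = 1490 N
τ_a = K_W·8F_aD/(πd³) = 1.2209 × 159.12 = 194.26 MPa
τ_m = K_s·8F_mD/(πd³) = 1.0739 × 607.91 = 652.81 MPa
Goodman: 1/n_f = τ_a/S_se + τ_m/S_su = 194.26/344 + 652.81/946 = 0.56471 + 0.69008 = 1.2548
n_f = 1/1.2548 = 0.797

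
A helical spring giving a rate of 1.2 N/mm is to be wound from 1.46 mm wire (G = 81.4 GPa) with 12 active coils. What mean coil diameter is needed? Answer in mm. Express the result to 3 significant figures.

14.8 mm

D = (Gd⁴/(8N_a·k))^(1/3) = (81.4×10³·1.46⁴/(8·12·1.2))^(1/3)
  = (3210.58)^(1/3) = 14.7523 mm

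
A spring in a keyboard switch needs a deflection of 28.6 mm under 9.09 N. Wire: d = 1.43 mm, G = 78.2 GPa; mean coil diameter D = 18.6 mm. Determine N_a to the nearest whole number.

20

Required rate k = F/δ = 9.09/28.6 = 0.31783 N/mm
N_a = Gd⁴/(8D³k) = (78.2×10³ × 1.43⁴)/(8 × 18.6³ × 0.31783)
    = 327002 / 16361.6 = 19.99 → 20 coils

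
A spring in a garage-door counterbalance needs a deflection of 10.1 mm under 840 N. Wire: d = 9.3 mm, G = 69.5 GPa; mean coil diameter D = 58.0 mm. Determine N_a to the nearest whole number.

Required rate k = F/δ = 840/10.1 = 83.168 N/mm
N_a = Gd⁴/(8D³k) = (69.5×10³ × 9.3⁴)/(8 × 58.0³ × 83.168)
    = 5.19896e+08 / 1.29817e+08 = 4.005 → 4 coils

4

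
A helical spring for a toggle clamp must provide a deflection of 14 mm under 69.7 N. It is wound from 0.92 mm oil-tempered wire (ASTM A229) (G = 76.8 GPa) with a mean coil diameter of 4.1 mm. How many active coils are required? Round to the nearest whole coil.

20

Required rate k = F/δ = 69.7/14 = 4.9786 N/mm
N_a = Gd⁴/(8D³k) = (76.8×10³ × 0.92⁴)/(8 × 4.1³ × 4.9786)
    = 55019 / 2745.02 = 20.04 → 20 coils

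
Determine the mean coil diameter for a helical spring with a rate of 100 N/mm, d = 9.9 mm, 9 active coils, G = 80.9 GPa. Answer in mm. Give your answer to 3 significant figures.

D = (Gd⁴/(8N_a·k))^(1/3) = (80.9×10³·9.9⁴/(8·9·100))^(1/3)
  = (107934)^(1/3) = 47.6123 mm

47.6 mm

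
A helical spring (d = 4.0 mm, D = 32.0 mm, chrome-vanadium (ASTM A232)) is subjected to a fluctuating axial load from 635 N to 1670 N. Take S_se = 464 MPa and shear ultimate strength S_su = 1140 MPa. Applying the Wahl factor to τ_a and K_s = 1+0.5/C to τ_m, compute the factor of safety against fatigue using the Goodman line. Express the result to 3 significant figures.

0.328

C = D/d = 32.0/4.0 = 8.0000; K_W = (4C−1)/(4C−4)+0.615/C = 1.1840; K_s = 1+0.5/C = 1.0625
F_a = (F_max−F_min)/2 = 517.5 N; F_m = (F_max+F_min)/2 = 1152.5 N
τ_a = K_W·8F_aD/(πd³) = 1.1840 × 658.9 = 780.15 MPa
τ_m = K_s·8F_mD/(πd³) = 1.0625 × 1467.4 = 1559.1 MPa
Goodman: 1/n_f = τ_a/S_se + τ_m/S_su = 780.15/464 + 1559.1/1140 = 1.68136 + 1.36765 = 3.049
n_f = 1/3.049 = 0.328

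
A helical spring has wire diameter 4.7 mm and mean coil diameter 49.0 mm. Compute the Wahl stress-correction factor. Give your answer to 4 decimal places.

1.1386

C = D/d = 49.0/4.7 = 10.4255
K_W = (4C−1)/(4C−4) + 0.615/C = 40.702/37.702 + 0.0590 = 1.1386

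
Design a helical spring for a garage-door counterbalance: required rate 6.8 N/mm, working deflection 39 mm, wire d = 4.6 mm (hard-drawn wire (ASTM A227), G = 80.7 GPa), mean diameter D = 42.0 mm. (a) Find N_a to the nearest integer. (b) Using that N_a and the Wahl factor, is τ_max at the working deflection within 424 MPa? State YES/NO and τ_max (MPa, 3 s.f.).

(a) 9 coils; (b) YES, τ_max = 337 MPa

N_a = Gd⁴/(8D³k) = (80.7×10³)(4.6⁴)/(8·42.0³·6.8) = 8.965 → N_a = 9
Actual rate k = Gd⁴/(8D³·9) = 6.7737 N/mm
Working load F = kδ = 6.7737·39 = 264.17 N
C = 42.0/4.6 = 9.1304; K_W = (4C−1)/(4C−4)+0.615/C = 1.1596
τ_max = K_W·8FD/(πd³) = 1.1596·290.27 = 336.6 MPa
τ_max ≤ 424 MPa → acceptable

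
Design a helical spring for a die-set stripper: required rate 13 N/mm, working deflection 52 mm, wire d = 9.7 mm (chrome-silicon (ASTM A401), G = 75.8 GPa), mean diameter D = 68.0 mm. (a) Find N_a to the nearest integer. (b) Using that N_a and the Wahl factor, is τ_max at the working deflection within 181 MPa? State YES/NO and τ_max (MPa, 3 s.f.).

(a) 21 coils; (b) YES, τ_max = 152 MPa

N_a = Gd⁴/(8D³k) = (75.8×10³)(9.7⁴)/(8·68.0³·13) = 20.52 → N_a = 21
Actual rate k = Gd⁴/(8D³·21) = 12.703 N/mm
Working load F = kδ = 12.703·52 = 660.58 N
C = 68.0/9.7 = 7.0103; K_W = (4C−1)/(4C−4)+0.615/C = 1.2125
τ_max = K_W·8FD/(πd³) = 1.2125·125.33 = 151.97 MPa
τ_max ≤ 181 MPa → acceptable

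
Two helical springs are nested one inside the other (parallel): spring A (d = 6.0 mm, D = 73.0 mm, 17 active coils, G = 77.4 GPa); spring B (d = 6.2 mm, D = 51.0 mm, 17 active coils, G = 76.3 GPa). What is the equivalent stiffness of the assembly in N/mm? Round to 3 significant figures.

k_A = Gd⁴/(8D³N_a) = (77.4×10³)(6.0⁴)/(8·73.0³·17) = 1.896 N/mm
k_B = Gd⁴/(8D³N_a) = (76.3×10³)(6.2⁴)/(8·51.0³·17) = 6.2495 N/mm
Parallel: k_eq = 1.896 + 6.2495 = 8.1455 N/mm

8.15 N/mm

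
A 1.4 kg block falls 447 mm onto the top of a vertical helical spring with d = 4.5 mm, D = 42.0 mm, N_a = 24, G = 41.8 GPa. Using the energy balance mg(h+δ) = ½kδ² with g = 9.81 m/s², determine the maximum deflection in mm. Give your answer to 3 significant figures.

k = Gd⁴/(8D³N_a) = (41.8×10³)(4.5⁴)/(8·42.0³·24) = 1.205 N/mm
W = mg = 1.4 × 9.81 = 13.734 N
½kδ² − Wδ − Wh = 0 → δ = (W + √(W² + 2kWh))/k
δ = (13.734 + √(188.62 + 14794.9))/1.205 = (13.734 + 122.41)/1.205 = 112.98 mm

113 mm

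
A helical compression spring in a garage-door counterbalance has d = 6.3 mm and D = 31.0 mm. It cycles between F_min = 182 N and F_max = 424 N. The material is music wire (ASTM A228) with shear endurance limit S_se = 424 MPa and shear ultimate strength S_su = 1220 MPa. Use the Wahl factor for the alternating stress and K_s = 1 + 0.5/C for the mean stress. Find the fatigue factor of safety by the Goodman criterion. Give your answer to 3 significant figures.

4.88

C = D/d = 31.0/6.3 = 4.9206; K_W = (4C−1)/(4C−4)+0.615/C = 1.3163; K_s = 1+0.5/C = 1.1016
F_a = (F_max−F_min)/2 = 121 N; F_m = (F_max+F_min)/2 = 303 N
τ_a = K_W·8F_aD/(πd³) = 1.3163 × 38.2 = 50.282 MPa
τ_m = K_s·8F_mD/(πd³) = 1.1016 × 95.658 = 105.38 MPa
Goodman: 1/n_f = τ_a/S_se + τ_m/S_su = 50.282/424 + 105.38/1220 = 0.11859 + 0.08638 = 0.20497
n_f = 1/0.20497 = 4.879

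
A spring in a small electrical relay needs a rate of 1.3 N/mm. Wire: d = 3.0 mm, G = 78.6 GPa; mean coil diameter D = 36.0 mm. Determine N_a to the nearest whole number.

N_a = Gd⁴/(8D³k) = (78.6×10³ × 3.0⁴)/(8 × 36.0³ × 1.3)
    = 6.3666e+06 / 485222 = 13.12 → 13 coils

13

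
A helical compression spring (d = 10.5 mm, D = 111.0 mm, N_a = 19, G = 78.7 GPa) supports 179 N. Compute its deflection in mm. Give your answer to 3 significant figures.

k = Gd⁴/(8D³N_a) = (78.7×10³)(10.5⁴)/(8·111.0³·19) = 4.6017 N/mm
δ = F/k = 179 / 4.6017 = 38.899 mm

38.9 mm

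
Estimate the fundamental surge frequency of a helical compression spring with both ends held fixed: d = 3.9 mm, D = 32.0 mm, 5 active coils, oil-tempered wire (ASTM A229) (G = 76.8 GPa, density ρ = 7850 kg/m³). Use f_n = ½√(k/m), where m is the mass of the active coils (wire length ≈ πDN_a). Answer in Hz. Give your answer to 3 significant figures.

k = Gd⁴/(8D³N_a) = (76.8×10³)(3.9⁴)/(8·32.0³·5) = 13.555 N/mm = 13555 N/m
Wire length L = πDN_a = π·32.0·5 = 502.65 mm
m = ρ·(πd²/4)·L = 7850 × 11.946×10⁻⁶ m² × 0.50265 m = 0.047137 kg
f_n = ½√(k/m) = 0.5·√(13555/0.047137) = 0.5·√(2.8757e+05) = 268.13 Hz

268 Hz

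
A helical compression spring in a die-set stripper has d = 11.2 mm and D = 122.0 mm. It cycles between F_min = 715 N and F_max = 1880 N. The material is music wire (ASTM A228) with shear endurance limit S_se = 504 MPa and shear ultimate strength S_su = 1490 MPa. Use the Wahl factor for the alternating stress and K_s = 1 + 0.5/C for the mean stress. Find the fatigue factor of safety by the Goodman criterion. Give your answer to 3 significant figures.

C = D/d = 122.0/11.2 = 10.8929; K_W = (4C−1)/(4C−4)+0.615/C = 1.1323; K_s = 1+0.5/C = 1.0459
F_a = (F_max−F_min)/2 = 582.5 N; F_m = (F_max+F_min)/2 = 1297.5 N
τ_a = K_W·8F_aD/(πd³) = 1.1323 × 128.81 = 145.85 MPa
τ_m = K_s·8F_mD/(πd³) = 1.0459 × 286.91 = 300.08 MPa
Goodman: 1/n_f = τ_a/S_se + τ_m/S_su = 145.85/504 + 300.08/1490 = 0.28938 + 0.20140 = 0.49077
n_f = 1/0.49077 = 2.038

2.04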